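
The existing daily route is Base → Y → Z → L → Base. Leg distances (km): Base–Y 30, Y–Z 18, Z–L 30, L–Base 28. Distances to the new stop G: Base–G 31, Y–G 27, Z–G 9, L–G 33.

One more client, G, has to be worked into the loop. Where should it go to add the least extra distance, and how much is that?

Insertion cost between consecutive stops i–j is d(i,G) + d(G,j) − d(i,j):
  between Base and Y: 31 + 27 − 30 = 28
  between Y and Z: 27 + 9 − 18 = 18
  between Z and L: 9 + 33 − 30 = 12
  between L and Base: 33 + 31 − 28 = 36
Cheapest insertion is between Z and L, adding 12.
New total = 106 + 12 = 118.

Minimum extra distance: 12 km, inserting G between Z and L.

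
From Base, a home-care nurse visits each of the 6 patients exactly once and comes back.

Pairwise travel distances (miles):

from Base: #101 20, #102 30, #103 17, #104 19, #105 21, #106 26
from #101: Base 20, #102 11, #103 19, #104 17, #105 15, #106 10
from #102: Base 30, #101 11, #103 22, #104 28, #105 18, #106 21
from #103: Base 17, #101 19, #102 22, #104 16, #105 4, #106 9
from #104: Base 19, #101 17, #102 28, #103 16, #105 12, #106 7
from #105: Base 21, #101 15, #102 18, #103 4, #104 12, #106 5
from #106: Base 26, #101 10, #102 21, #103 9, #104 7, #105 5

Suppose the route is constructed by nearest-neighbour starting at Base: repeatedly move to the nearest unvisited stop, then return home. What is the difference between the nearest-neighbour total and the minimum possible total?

Excess over optimum: 5 miles.

From Base: #103=17, #104=19, #101=20, #105=21, #106=26, #102=30 → choose #103 (17).
From #103: #105=4, #106=9, #104=16, #101=19, #102=22 → choose #105 (4).
From #105: #106=5, #104=12, #101=15, #102=18 → choose #106 (5).
From #106: #104=7, #101=10, #102=21 → choose #104 (7).
From #104: #101=17, #102=28 → choose #101 (17).
From #101: #102=11 → choose #102 (11).
NN route Base → #103 → #105 → #106 → #104 → #101 → #102 → Base costs 91.
Optimal: Base → #103 → #105 → #102 → #101 → #106 → #104 → Base costs 86 (by enumerating all 360 distinct tours).
Excess = 91 − 86 = 5.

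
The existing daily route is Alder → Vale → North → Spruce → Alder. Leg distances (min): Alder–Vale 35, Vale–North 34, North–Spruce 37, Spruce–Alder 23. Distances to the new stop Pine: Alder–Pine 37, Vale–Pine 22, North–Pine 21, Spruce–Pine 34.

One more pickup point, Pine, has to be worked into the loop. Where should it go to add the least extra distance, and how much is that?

Insertion cost between consecutive stops i–j is d(i,Pine) + d(Pine,j) − d(i,j):
  between Alder and Vale: 37 + 22 − 35 = 24
  between Vale and North: 22 + 21 − 34 = 9
  between North and Spruce: 21 + 34 − 37 = 18
  between Spruce and Alder: 34 + 37 − 23 = 48
Cheapest insertion is between Vale and North, adding 9.
New total = 129 + 9 = 138.

Minimum extra distance: 9 min, inserting Pine between Vale and North.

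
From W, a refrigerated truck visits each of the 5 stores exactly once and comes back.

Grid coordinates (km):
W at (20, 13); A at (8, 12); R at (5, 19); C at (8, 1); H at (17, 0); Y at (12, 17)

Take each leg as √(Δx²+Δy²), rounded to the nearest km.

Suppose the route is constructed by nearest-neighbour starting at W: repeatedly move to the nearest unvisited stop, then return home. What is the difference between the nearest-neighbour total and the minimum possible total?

The nearest-neighbour route is 6 km longer than optimal.

W: Y=9, A=12, H=13, R=16, C=17 ⇒ Y
Y: A=6, R=7, C=16, H=18 ⇒ A
A: R=8, C=11, H=15 ⇒ R
R: C=18, H=22 ⇒ C
C: H=9 ⇒ H
NN route W → Y → A → R → C → H → W costs 63.
Optimal: W → H → C → A → R → Y → W costs 57 (by enumerating all 60 distinct tours).
Excess = 63 − 57 = 6.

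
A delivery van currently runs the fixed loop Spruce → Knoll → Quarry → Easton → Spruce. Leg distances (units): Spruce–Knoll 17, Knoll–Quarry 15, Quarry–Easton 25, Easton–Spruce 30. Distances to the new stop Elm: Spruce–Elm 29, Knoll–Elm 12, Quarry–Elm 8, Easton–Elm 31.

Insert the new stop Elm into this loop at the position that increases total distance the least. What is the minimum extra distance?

Adding 5 by placing Elm on the Knoll–Quarry leg.

Insertion cost between consecutive stops i–j is d(i,Elm) + d(Elm,j) − d(i,j):
  between Spruce and Knoll: 29 + 12 − 17 = 24
  between Knoll and Quarry: 12 + 8 − 15 = 5
  between Quarry and Easton: 8 + 31 − 25 = 14
  between Easton and Spruce: 31 + 29 − 30 = 30
Cheapest insertion is between Knoll and Quarry, adding 5.
New total = 87 + 5 = 92.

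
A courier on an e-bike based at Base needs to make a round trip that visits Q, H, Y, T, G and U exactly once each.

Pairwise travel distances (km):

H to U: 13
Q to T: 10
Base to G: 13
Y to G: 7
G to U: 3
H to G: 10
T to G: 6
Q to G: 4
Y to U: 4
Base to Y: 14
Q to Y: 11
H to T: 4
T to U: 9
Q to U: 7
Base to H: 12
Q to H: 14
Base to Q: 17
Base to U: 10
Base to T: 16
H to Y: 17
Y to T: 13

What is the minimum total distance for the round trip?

Minimum total distance: 51 km.

There are 360 distinct closed tours to check (reversals are equivalent).
Base → Q → H → Y → T → G → U → Base: 17+14+17+13+6+3+10 = 80
Base → Q → H → Y → T → U → G → Base: 17+14+17+13+9+3+13 = 86
Base → Q → H → Y → G → T → U → Base: 17+14+17+7+6+9+10 = 80
Base → Q → H → Y → G → U → T → Base: 17+14+17+7+3+9+16 = 83
Base → Q → H → Y → U → T → G → Base: 17+14+17+4+9+6+13 = 80
Base → Q → H → Y → U → G → T → Base: 17+14+17+4+3+6+16 = 77
Base → Q → H → T → Y → G → U → Base: 17+14+4+13+7+3+10 = 68
Base → Q → H → T → Y → U → G → Base: 17+14+4+13+4+3+13 = 68
… (352 more)
Base → H → T → Q → G → Y → U → Base: 12+4+10+4+7+4+10 = 51  ← best
The minimum is 51.
One optimal route: Base → H → T → Q → G → Y → U → Base (or its reverse).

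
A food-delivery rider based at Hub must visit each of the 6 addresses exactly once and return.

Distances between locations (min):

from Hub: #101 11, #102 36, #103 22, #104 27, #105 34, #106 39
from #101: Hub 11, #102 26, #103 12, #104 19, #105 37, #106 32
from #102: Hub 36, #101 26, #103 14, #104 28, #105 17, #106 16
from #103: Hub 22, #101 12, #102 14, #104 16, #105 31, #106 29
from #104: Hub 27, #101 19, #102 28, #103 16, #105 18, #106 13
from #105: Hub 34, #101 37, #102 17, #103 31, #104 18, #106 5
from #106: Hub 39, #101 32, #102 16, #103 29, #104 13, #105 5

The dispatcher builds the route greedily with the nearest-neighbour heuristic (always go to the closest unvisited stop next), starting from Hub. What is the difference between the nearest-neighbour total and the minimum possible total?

Hub: #101=11, #103=22, #104=27, #105=34, #102=36, #106=39 ⇒ #101
#101: #103=12, #104=19, #102=26, #106=32, #105=37 ⇒ #103
#103: #102=14, #104=16, #106=29, #105=31 ⇒ #102
#102: #106=16, #105=17, #104=28 ⇒ #106
#106: #105=5, #104=13 ⇒ #105
#105: #104=18 ⇒ #104
NN route Hub → #101 → #103 → #102 → #106 → #105 → #104 → Hub costs 103.
Optimal: Hub → #101 → #103 → #102 → #105 → #106 → #104 → Hub costs 99 (by enumerating all 360 distinct tours).
Excess = 103 − 99 = 4.

Excess over optimum: 4 min.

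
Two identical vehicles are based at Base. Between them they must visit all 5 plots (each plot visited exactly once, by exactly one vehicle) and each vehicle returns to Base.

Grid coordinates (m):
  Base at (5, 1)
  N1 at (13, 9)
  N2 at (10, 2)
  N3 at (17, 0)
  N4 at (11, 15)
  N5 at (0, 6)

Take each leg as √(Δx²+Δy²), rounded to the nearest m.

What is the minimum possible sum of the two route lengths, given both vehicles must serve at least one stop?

Minimum combined distance: 57 m.

There are 2^4 − 1 = 15 ways to divide the 5 stops into two non-empty groups. For each, the best each vehicle can do is its own shortest tour through its group:
  {N1} + {N2, N3, N4, N5}: 22 + 49 = 71
  {N2} + {N1, N3, N4, N5}: 10 + 49 = 59
  {N1, N2} + {N3, N4, N5}: 24 + 49 = 73
  {N3} + {N1, N2, N4, N5}: 24 + 40 = 64
  {N1, N3} + {N2, N4, N5}: 33 + 39 = 72
  {N2, N3} + {N1, N4, N5}: 24 + 38 = 62
  … (15 splits in total)
  {N1, N2, N3, N4} + {N5}: 43 + 14 = 57  ← best
Best: vehicle 1 Base → N2 → N3 → N1 → N4 → Base = 43; vehicle 2 Base → N5 → Base = 14; combined 57.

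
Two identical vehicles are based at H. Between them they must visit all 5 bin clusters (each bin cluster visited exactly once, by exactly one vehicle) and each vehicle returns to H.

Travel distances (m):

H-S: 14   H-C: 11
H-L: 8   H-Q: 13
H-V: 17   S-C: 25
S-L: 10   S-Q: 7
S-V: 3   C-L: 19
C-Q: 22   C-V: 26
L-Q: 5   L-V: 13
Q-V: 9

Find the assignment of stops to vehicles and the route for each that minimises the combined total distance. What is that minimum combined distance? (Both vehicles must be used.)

Check every non-empty split of the stops between the two vehicles; for each half take its own optimal tour:
  {S} + {C, L, Q, V}: 28 + 59 = 87
  {C} + {S, L, Q, V}: 22 + 39 = 61
  {S, C} + {L, Q, V}: 50 + 39 = 89
  {L} + {S, C, Q, V}: 16 + 59 = 75
  {S, L} + {C, Q, V}: 32 + 59 = 91
  {C, L} + {S, Q, V}: 38 + 39 = 77
  … (15 splits in total)
Best: vehicle 1 H → C → H = 22; vehicle 2 H → S → V → Q → L → H = 39; combined 61.

61 m — the smallest possible combined total.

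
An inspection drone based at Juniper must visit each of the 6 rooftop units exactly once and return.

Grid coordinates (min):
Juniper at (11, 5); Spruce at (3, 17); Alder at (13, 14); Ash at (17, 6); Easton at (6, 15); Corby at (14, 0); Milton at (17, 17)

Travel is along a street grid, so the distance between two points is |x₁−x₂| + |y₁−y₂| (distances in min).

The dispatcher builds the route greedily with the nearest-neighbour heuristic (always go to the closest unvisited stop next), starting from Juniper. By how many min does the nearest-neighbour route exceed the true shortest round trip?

Juniper: Ash=7, Corby=8, Alder=11, Easton=15, Milton=18, Spruce=20 ⇒ Ash
Ash: Corby=9, Milton=11, Alder=12, Easton=20, Spruce=25 ⇒ Corby
Corby: Alder=15, Milton=20, Easton=23, Spruce=28 ⇒ Alder
Alder: Milton=7, Easton=8, Spruce=13 ⇒ Milton
Milton: Easton=13, Spruce=14 ⇒ Easton
Easton: Spruce=5 ⇒ Spruce
NN route Juniper → Ash → Corby → Alder → Milton → Easton → Spruce → Juniper costs 76.
Optimal: Juniper → Alder → Easton → Spruce → Milton → Ash → Corby → Juniper costs 66 (by enumerating all 360 distinct tours).
Excess = 76 − 66 = 10.

10 min longer than the optimal tour.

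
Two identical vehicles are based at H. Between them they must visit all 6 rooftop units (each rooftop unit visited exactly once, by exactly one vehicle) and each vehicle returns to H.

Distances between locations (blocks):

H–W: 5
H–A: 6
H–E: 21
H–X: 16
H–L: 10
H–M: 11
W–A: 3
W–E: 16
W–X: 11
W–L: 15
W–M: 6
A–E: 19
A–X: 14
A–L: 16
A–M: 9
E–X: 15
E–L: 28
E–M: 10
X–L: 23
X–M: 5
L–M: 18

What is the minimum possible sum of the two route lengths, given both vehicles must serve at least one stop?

76 blocks — the smallest possible combined total.

Try each way of splitting the stops between the two vehicles (each non-empty) and, for each split, find the best tour for each vehicle:
  {W} + {A, E, X, L, M}: 10 + 73 = 83
  {A} + {W, E, X, L, M}: 12 + 69 = 81
  {W, A} + {E, X, L, M}: 14 + 69 = 83
  {E} + {W, A, X, L, M}: 42 + 53 = 95
  {W, E} + {A, X, L, M}: 42 + 53 = 95
  {A, E} + {W, X, L, M}: 46 + 49 = 95
  … (31 splits in total)
  {L} + {W, A, E, X, M}: 20 + 56 = 76  ← best
Best: vehicle 1 H → L → H = 20; vehicle 2 H → W → E → X → M → A → H = 56; combined 76.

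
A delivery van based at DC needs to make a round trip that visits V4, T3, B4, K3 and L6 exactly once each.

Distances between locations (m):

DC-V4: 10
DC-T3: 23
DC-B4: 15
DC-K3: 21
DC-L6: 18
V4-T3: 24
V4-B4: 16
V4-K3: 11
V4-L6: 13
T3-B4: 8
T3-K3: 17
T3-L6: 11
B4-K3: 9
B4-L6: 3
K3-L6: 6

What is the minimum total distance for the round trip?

61 m — the shortest possible round trip.

DC-V4-T3-B4-K3-L6-DC: 10+24+8+9+6+18 = 75
DC-V4-T3-B4-L6-K3-DC: 10+24+8+3+6+21 = 72
DC-V4-T3-K3-B4-L6-DC: 10+24+17+9+3+18 = 81
DC-V4-T3-K3-L6-B4-DC: 10+24+17+6+3+15 = 75
DC-V4-T3-L6-B4-K3-DC: 10+24+11+3+9+21 = 78
DC-V4-T3-L6-K3-B4-DC: 10+24+11+6+9+15 = 75
DC-V4-B4-T3-K3-L6-DC: 10+16+8+17+6+18 = 75
DC-V4-B4-T3-L6-K3-DC: 10+16+8+11+6+21 = 72
DC-V4-B4-K3-T3-L6-DC: 10+16+9+17+11+18 = 81
DC-V4-B4-K3-L6-T3-DC: 10+16+9+6+11+23 = 75
DC-V4-B4-L6-T3-K3-DC: 10+16+3+11+17+21 = 78
DC-V4-B4-L6-K3-T3-DC: 10+16+3+6+17+23 = 75
DC-V4-K3-T3-B4-L6-DC: 10+11+17+8+3+18 = 67
DC-V4-K3-T3-L6-B4-DC: 10+11+17+11+3+15 = 67
… (46 more)
DC-V4-K3-L6-T3-B4-DC: 10+11+6+11+8+15 = 61  ← best
The minimum is 61.
One optimal route: DC → V4 → K3 → L6 → T3 → B4 → DC (or its reverse).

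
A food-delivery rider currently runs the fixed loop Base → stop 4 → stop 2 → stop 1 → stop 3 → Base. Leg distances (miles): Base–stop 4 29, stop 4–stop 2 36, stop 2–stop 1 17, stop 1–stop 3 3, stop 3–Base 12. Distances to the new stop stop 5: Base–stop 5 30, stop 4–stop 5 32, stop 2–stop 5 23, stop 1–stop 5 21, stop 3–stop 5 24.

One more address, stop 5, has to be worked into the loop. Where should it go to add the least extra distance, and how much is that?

Insertion cost between consecutive stops i–j is d(i,stop 5) + d(stop 5,j) − d(i,j):
  between Base and stop 4: 30 + 32 − 29 = 33
  between stop 4 and stop 2: 32 + 23 − 36 = 19
  between stop 2 and stop 1: 23 + 21 − 17 = 27
  between stop 1 and stop 3: 21 + 24 − 3 = 42
  between stop 3 and Base: 24 + 30 − 12 = 42
Cheapest insertion is between stop 4 and stop 2, adding 19.
New total = 97 + 19 = 116.

Minimum extra distance: 19 miles, inserting stop 5 between stop 4 and stop 2.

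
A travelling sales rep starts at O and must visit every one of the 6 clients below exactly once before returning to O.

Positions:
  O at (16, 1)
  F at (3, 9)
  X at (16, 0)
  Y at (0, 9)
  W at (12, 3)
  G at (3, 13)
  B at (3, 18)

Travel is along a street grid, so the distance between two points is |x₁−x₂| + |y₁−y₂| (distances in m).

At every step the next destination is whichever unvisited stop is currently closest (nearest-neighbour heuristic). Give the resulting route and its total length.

68 m along O → X → W → F → Y → G → B → O.

At O the remaining stops are X 1, W 6, F 21, Y 24, G 25, B 30; go to X.
At X the remaining stops are W 7, F 22, Y 25, G 26, B 31; go to W.
At W the remaining stops are F 15, Y 18, G 19, B 24; go to F.
At F the remaining stops are Y 3, G 4, B 9; go to Y.
At Y the remaining stops are G 7, B 12; go to G.
At G the remaining stops are B 5; go to B.
Return B→O: 30.
Total = 1 + 7 + 15 + 3 + 7 + 5 + 30 = 68.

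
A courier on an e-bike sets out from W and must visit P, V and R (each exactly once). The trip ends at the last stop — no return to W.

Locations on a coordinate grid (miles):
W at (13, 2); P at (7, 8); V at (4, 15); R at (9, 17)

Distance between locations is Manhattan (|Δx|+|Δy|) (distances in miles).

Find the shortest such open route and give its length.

There are 3! = 6 possible orderings.
W - P - V - R: 12+10+7 = 29
W - P - R - V: 12+11+7 = 30
W - V - P - R: 22+10+11 = 43
W - V - R - P: 22+7+11 = 40
W - R - P - V: 19+11+10 = 40
W - R - V - P: 19+7+10 = 36
The minimum is 29.
One shortest path: W → P → V → R.

29 miles — the minimum one-way total.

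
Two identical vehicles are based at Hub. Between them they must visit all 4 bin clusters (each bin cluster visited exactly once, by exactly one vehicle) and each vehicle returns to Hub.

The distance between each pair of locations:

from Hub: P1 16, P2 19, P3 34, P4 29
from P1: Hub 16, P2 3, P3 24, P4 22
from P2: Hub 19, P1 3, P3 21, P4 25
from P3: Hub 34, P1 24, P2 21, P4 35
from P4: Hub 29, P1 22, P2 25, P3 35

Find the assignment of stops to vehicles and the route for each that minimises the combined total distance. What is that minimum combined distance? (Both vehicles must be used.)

Check every non-empty split of the stops between the two vehicles; for each half take its own optimal tour:
  {P1} + {P2, P3, P4}: 32 + 104 = 136
  {P2} + {P1, P3, P4}: 38 + 104 = 142
  {P1, P2} + {P3, P4}: 38 + 98 = 136
  {P3} + {P1, P2, P4}: 68 + 73 = 141
  {P1, P3} + {P2, P4}: 74 + 73 = 147
  {P2, P3} + {P1, P4}: 74 + 67 = 141
  … (7 splits in total)
  {P1, P2, P3} + {P4}: 74 + 58 = 132  ← best
Best: vehicle 1 Hub → P1 → P2 → P3 → Hub = 74; vehicle 2 Hub → P4 → Hub = 58; combined 132.

Minimum combined distance: 132.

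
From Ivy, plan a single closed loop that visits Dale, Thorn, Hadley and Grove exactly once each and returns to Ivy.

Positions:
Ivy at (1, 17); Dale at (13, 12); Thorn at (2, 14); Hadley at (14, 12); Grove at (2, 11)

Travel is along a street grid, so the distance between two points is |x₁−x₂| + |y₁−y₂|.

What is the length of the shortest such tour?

Minimum total distance: 38.

Ivy → Dale → Thorn → Hadley → Grove → Ivy: 17+13+14+13+7 = 64
Ivy → Dale → Thorn → Grove → Hadley → Ivy: 17+13+3+13+18 = 64
Ivy → Dale → Hadley → Thorn → Grove → Ivy: 17+1+14+3+7 = 42
Ivy → Dale → Hadley → Grove → Thorn → Ivy: 17+1+13+3+4 = 38
Ivy → Dale → Grove → Thorn → Hadley → Ivy: 17+12+3+14+18 = 64
Ivy → Dale → Grove → Hadley → Thorn → Ivy: 17+12+13+14+4 = 60
Ivy → Thorn → Dale → Hadley → Grove → Ivy: 4+13+1+13+7 = 38
Ivy → Thorn → Dale → Grove → Hadley → Ivy: 4+13+12+13+18 = 60
Ivy → Thorn → Hadley → Dale → Grove → Ivy: 4+14+1+12+7 = 38
Ivy → Thorn → Grove → Dale → Hadley → Ivy: 4+3+12+1+18 = 38
Ivy → Hadley → Dale → Thorn → Grove → Ivy: 18+1+13+3+7 = 42
Ivy → Hadley → Thorn → Dale → Grove → Ivy: 18+14+13+12+7 = 64
The minimum is 38.
One optimal route: Ivy → Dale → Hadley → Grove → Thorn → Ivy (or its reverse).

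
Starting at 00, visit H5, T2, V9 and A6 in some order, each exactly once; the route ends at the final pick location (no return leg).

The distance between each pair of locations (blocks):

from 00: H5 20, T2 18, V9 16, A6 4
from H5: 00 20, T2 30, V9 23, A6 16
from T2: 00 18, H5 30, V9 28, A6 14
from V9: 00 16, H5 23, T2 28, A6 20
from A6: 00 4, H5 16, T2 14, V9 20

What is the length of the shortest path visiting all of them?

69 blocks — the minimum one-way total.

There are 4! = 24 possible orderings.
00 - H5 - T2 - V9 - A6: 20+30+28+20 = 98
00 - H5 - T2 - A6 - V9: 20+30+14+20 = 84
00 - H5 - V9 - T2 - A6: 20+23+28+14 = 85
00 - H5 - V9 - A6 - T2: 20+23+20+14 = 77
00 - H5 - A6 - T2 - V9: 20+16+14+28 = 78
00 - H5 - A6 - V9 - T2: 20+16+20+28 = 84
00 - T2 - H5 - V9 - A6: 18+30+23+20 = 91
00 - T2 - H5 - A6 - V9: 18+30+16+20 = 84
00 - T2 - V9 - H5 - A6: 18+28+23+16 = 85
00 - T2 - V9 - A6 - H5: 18+28+20+16 = 82
00 - T2 - A6 - H5 - V9: 18+14+16+23 = 71
00 - T2 - A6 - V9 - H5: 18+14+20+23 = 75
00 - V9 - H5 - T2 - A6: 16+23+30+14 = 83
00 - V9 - H5 - A6 - T2: 16+23+16+14 = 69
… (10 more)
The minimum is 69.
One shortest path: 00 → V9 → H5 → A6 → T2.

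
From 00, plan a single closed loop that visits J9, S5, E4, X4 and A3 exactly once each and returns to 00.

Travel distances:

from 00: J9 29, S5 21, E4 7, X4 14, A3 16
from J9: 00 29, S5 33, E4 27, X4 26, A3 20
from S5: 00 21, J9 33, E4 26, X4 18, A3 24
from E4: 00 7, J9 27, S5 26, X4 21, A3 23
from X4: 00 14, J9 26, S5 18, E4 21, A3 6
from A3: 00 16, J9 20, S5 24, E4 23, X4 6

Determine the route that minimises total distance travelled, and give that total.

99 — the shortest possible round trip.

With 5 stops there are 5!/2 = 60 distinct round trips (a route and its reverse cost the same).
00 - J9 - S5 - E4 - X4 - A3 - 00: 29+33+26+21+6+16 = 131
00 - J9 - S5 - E4 - A3 - X4 - 00: 29+33+26+23+6+14 = 131
00 - J9 - S5 - X4 - E4 - A3 - 00: 29+33+18+21+23+16 = 140
00 - J9 - S5 - X4 - A3 - E4 - 00: 29+33+18+6+23+7 = 116
00 - J9 - S5 - A3 - E4 - X4 - 00: 29+33+24+23+21+14 = 144
00 - J9 - S5 - A3 - X4 - E4 - 00: 29+33+24+6+21+7 = 120
00 - J9 - E4 - S5 - X4 - A3 - 00: 29+27+26+18+6+16 = 122
00 - J9 - E4 - S5 - A3 - X4 - 00: 29+27+26+24+6+14 = 126
00 - J9 - E4 - X4 - S5 - A3 - 00: 29+27+21+18+24+16 = 135
00 - J9 - E4 - X4 - A3 - S5 - 00: 29+27+21+6+24+21 = 128
00 - J9 - E4 - A3 - S5 - X4 - 00: 29+27+23+24+18+14 = 135
00 - J9 - E4 - A3 - X4 - S5 - 00: 29+27+23+6+18+21 = 124
00 - J9 - X4 - S5 - E4 - A3 - 00: 29+26+18+26+23+16 = 138
00 - J9 - X4 - S5 - A3 - E4 - 00: 29+26+18+24+23+7 = 127
… (46 more)
00 - S5 - X4 - A3 - J9 - E4 - 00: 21+18+6+20+27+7 = 99  ← best
The minimum is 99.
One optimal route: 00 → S5 → X4 → A3 → J9 → E4 → 00 (or its reverse).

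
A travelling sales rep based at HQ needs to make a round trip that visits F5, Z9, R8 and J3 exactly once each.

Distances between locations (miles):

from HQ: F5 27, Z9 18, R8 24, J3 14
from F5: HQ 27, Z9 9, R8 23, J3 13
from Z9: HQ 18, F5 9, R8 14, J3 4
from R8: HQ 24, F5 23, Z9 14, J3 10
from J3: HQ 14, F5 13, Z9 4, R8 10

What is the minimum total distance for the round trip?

74 miles — the shortest possible round trip.

HQ - F5 - Z9 - R8 - J3 - HQ: 27+9+14+10+14 = 74
HQ - F5 - Z9 - J3 - R8 - HQ: 27+9+4+10+24 = 74
HQ - F5 - R8 - Z9 - J3 - HQ: 27+23+14+4+14 = 82
HQ - F5 - R8 - J3 - Z9 - HQ: 27+23+10+4+18 = 82
HQ - F5 - J3 - Z9 - R8 - HQ: 27+13+4+14+24 = 82
HQ - F5 - J3 - R8 - Z9 - HQ: 27+13+10+14+18 = 82
HQ - Z9 - F5 - R8 - J3 - HQ: 18+9+23+10+14 = 74
HQ - Z9 - F5 - J3 - R8 - HQ: 18+9+13+10+24 = 74
HQ - Z9 - R8 - F5 - J3 - HQ: 18+14+23+13+14 = 82
HQ - Z9 - J3 - F5 - R8 - HQ: 18+4+13+23+24 = 82
HQ - R8 - F5 - Z9 - J3 - HQ: 24+23+9+4+14 = 74
HQ - R8 - Z9 - F5 - J3 - HQ: 24+14+9+13+14 = 74
The minimum is 74.
One optimal route: HQ → F5 → Z9 → R8 → J3 → HQ (or its reverse).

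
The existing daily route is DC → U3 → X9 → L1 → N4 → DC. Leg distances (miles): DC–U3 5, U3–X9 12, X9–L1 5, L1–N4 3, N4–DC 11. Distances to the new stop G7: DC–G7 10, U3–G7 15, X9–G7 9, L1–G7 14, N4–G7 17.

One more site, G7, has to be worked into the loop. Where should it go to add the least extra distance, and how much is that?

Adding 12 miles by placing G7 on the U3–X9 leg.

Insertion cost between consecutive stops i–j is d(i,G7) + d(G7,j) − d(i,j):
  between DC and U3: 10 + 15 − 5 = 20
  between U3 and X9: 15 + 9 − 12 = 12
  between X9 and L1: 9 + 14 − 5 = 18
  between L1 and N4: 14 + 17 − 3 = 28
  between N4 and DC: 17 + 10 − 11 = 16
Cheapest insertion is between U3 and X9, adding 12.
New total = 36 + 12 = 48.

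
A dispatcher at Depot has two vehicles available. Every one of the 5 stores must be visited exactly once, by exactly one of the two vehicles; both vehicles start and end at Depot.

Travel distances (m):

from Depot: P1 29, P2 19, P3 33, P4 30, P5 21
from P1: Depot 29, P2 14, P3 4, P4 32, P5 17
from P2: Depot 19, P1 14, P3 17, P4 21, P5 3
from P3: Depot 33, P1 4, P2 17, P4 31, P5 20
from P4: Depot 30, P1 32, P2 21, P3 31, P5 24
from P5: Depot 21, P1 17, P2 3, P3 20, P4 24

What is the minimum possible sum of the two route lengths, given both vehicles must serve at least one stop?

134 m — the smallest possible combined total.

Check every non-empty split of the stops between the two vehicles; for each half take its own optimal tour:
  {P1} + {P2, P3, P4, P5}: 58 + 102 = 160
  {P2} + {P1, P3, P4, P5}: 38 + 103 = 141
  {P1, P2} + {P3, P4, P5}: 62 + 102 = 164
  {P3} + {P1, P2, P4, P5}: 66 + 100 = 166
  {P1, P3} + {P2, P4, P5}: 66 + 75 = 141
  {P2, P3} + {P1, P4, P5}: 69 + 100 = 169
  … (15 splits in total)
  {P4} + {P1, P2, P3, P5}: 60 + 74 = 134  ← best
Best: vehicle 1 Depot → P4 → Depot = 60; vehicle 2 Depot → P1 → P3 → P2 → P5 → Depot = 74; combined 134.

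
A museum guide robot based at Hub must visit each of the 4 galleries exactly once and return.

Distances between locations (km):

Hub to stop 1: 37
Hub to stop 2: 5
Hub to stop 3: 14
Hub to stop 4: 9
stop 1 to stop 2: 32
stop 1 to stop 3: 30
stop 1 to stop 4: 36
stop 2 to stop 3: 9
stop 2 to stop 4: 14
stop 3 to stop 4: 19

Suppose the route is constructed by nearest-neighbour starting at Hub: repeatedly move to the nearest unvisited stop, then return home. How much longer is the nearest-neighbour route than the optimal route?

The nearest-neighbour route is 17 km longer than optimal.

Hub: stop 2=5, stop 4=9, stop 3=14, stop 1=37 ⇒ stop 2
stop 2: stop 3=9, stop 4=14, stop 1=32 ⇒ stop 3
stop 3: stop 4=19, stop 1=30 ⇒ stop 4
stop 4: stop 1=36 ⇒ stop 1
NN route Hub → stop 2 → stop 3 → stop 4 → stop 1 → Hub costs 106.
Optimal: Hub → stop 2 → stop 3 → stop 1 → stop 4 → Hub costs 89 (by enumerating all 12 distinct tours).
Excess = 106 − 89 = 17.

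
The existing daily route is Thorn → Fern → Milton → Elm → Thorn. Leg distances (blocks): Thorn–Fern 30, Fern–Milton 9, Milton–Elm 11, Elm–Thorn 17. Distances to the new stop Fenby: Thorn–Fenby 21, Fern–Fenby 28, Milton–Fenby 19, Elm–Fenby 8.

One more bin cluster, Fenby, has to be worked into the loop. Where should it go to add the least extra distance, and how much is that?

Insertion cost between consecutive stops i–j is d(i,Fenby) + d(Fenby,j) − d(i,j):
  between Thorn and Fern: 21 + 28 − 30 = 19
  between Fern and Milton: 28 + 19 − 9 = 38
  between Milton and Elm: 19 + 8 − 11 = 16
  between Elm and Thorn: 8 + 21 − 17 = 12
Cheapest insertion is between Elm and Thorn, adding 12.
New total = 67 + 12 = 79.

Adding 12 blocks by placing Fenby on the Elm–Thorn leg.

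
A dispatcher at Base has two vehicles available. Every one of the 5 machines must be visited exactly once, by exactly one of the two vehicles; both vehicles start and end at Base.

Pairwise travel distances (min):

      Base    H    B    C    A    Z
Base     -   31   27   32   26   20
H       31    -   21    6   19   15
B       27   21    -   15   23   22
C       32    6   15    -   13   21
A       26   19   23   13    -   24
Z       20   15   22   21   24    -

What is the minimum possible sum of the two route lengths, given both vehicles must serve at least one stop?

Minimum combined distance: 133 min.

There are 2^4 − 1 = 15 ways to divide the 5 stops into two non-empty groups. For each, the best each vehicle can do is its own shortest tour through its group:
  {H} + {B, C, A, Z}: 62 + 96 = 158
  {B} + {H, C, A, Z}: 54 + 80 = 134
  {H, B} + {C, A, Z}: 79 + 80 = 159
  {C} + {H, B, A, Z}: 64 + 104 = 168
  {H, C} + {B, A, Z}: 69 + 91 = 160
  {B, C} + {H, A, Z}: 74 + 80 = 154
  … (15 splits in total)
  {H, B, C, A} + {Z}: 93 + 40 = 133  ← best
Best: vehicle 1 Base → B → H → C → A → Base = 93; vehicle 2 Base → Z → Base = 40; combined 133.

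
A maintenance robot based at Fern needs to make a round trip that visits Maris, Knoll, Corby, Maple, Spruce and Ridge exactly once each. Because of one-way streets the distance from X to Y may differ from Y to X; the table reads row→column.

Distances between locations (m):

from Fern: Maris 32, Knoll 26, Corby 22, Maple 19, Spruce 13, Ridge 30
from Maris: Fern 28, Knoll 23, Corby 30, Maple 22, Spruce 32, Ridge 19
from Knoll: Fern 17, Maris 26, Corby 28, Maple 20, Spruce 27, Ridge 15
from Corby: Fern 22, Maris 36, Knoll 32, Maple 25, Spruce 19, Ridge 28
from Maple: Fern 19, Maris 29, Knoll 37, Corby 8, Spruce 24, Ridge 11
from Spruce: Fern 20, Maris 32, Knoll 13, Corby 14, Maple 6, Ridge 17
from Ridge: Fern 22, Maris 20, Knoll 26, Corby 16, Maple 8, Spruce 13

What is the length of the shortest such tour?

Fern-Maris-Knoll-Corby-Maple-Spruce-Ridge-Fern: 32+23+28+25+24+17+22 = 171
Fern-Maris-Knoll-Corby-Maple-Ridge-Spruce-Fern: 32+23+28+25+11+13+20 = 152
Fern-Maris-Knoll-Corby-Spruce-Maple-Ridge-Fern: 32+23+28+19+6+11+22 = 141
Fern-Maris-Knoll-Corby-Spruce-Ridge-Maple-Fern: 32+23+28+19+17+8+19 = 146
Fern-Maris-Knoll-Corby-Ridge-Maple-Spruce-Fern: 32+23+28+28+8+24+20 = 163
Fern-Maris-Knoll-Corby-Ridge-Spruce-Maple-Fern: 32+23+28+28+13+6+19 = 149
Fern-Maris-Knoll-Maple-Corby-Spruce-Ridge-Fern: 32+23+20+8+19+17+22 = 141
Fern-Maris-Knoll-Maple-Corby-Ridge-Spruce-Fern: 32+23+20+8+28+13+20 = 144
… (712 more)
Fern-Spruce-Knoll-Maris-Ridge-Maple-Corby-Fern: 13+13+26+19+8+8+22 = 109  ← best
The minimum is 109.
One optimal route: Fern → Spruce → Knoll → Maris → Ridge → Maple → Corby → Fern.

109 m — the shortest possible round trip.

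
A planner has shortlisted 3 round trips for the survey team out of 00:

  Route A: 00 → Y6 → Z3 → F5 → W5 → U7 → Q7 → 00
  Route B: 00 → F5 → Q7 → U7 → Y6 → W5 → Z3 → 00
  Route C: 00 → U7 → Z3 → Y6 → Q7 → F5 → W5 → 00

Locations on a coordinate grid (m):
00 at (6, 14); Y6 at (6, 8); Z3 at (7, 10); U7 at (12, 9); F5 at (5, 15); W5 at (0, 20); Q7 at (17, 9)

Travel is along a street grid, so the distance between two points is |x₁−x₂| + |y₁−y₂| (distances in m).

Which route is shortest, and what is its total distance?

70 m — Route A is the shortest.

Route A: 6 + 3 + 7 + 10 + 23 + 5 + 16 = 70
Route B: 2 + 18 + 5 + 7 + 18 + 17 + 5 = 72
Route C: 11 + 6 + 3 + 12 + 18 + 10 + 12 = 72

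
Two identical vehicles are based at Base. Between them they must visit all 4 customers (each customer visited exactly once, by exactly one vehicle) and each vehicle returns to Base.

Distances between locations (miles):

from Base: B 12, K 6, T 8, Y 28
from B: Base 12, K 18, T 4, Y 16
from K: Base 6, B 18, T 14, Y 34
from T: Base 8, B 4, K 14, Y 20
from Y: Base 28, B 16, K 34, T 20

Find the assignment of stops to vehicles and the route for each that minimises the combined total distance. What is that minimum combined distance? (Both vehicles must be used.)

Minimum combined distance: 68 miles.

There are 2^3 − 1 = 7 ways to divide the 4 stops into two non-empty groups. For each, the best each vehicle can do is its own shortest tour through its group:
  {B} + {K, T, Y}: 24 + 68 = 92
  {K} + {B, T, Y}: 12 + 56 = 68
  {B, K} + {T, Y}: 36 + 56 = 92
  {T} + {B, K, Y}: 16 + 68 = 84
  {B, T} + {K, Y}: 24 + 68 = 92
  {K, T} + {B, Y}: 28 + 56 = 84
  … (7 splits in total)
Best: vehicle 1 Base → K → Base = 12; vehicle 2 Base → B → Y → T → Base = 56; combined 68.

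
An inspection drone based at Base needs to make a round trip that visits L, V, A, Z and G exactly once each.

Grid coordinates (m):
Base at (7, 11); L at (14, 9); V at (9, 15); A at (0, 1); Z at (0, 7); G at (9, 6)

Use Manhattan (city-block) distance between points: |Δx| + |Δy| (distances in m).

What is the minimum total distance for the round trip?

With 5 stops there are 5!/2 = 60 distinct round trips (a route and its reverse cost the same).
Base-L-V-A-Z-G-Base: 9+11+23+6+10+7 = 66
Base-L-V-A-G-Z-Base: 9+11+23+14+10+11 = 78
Base-L-V-Z-A-G-Base: 9+11+17+6+14+7 = 64
Base-L-V-Z-G-A-Base: 9+11+17+10+14+17 = 78
Base-L-V-G-A-Z-Base: 9+11+9+14+6+11 = 60
Base-L-V-G-Z-A-Base: 9+11+9+10+6+17 = 62
Base-L-A-V-Z-G-Base: 9+22+23+17+10+7 = 88
Base-L-A-V-G-Z-Base: 9+22+23+9+10+11 = 84
Base-L-A-Z-V-G-Base: 9+22+6+17+9+7 = 70
Base-L-A-Z-G-V-Base: 9+22+6+10+9+6 = 62
Base-L-A-G-V-Z-Base: 9+22+14+9+17+11 = 82
Base-L-A-G-Z-V-Base: 9+22+14+10+17+6 = 78
Base-L-Z-V-A-G-Base: 9+16+17+23+14+7 = 86
Base-L-Z-V-G-A-Base: 9+16+17+9+14+17 = 82
… (46 more)
Base-V-L-G-A-Z-Base: 6+11+8+14+6+11 = 56  ← best
The minimum is 56.
One optimal route: Base → V → L → G → A → Z → Base (or its reverse).

Shortest round trip = 56 m.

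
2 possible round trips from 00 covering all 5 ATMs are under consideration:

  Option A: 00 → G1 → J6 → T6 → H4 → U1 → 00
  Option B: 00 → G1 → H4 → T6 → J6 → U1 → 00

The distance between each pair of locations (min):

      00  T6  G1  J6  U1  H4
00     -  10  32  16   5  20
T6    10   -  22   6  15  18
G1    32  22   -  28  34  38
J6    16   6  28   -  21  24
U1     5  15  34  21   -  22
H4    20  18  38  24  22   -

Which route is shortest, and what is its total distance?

111 min — Option A is the shortest.

Option A: 32 + 28 + 6 + 18 + 22 + 5 = 111
Option B: 32 + 38 + 18 + 6 + 21 + 5 = 120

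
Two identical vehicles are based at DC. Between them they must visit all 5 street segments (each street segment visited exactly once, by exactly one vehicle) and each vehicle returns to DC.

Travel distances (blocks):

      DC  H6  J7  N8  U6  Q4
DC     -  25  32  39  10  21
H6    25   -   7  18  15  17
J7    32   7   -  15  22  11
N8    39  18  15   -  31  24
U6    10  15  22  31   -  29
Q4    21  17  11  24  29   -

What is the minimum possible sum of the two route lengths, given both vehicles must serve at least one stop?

There are 2^4 − 1 = 15 ways to divide the 5 stops into two non-empty groups. For each, the best each vehicle can do is its own shortest tour through its group:
  {H6} + {J7, N8, U6, Q4}: 50 + 88 = 138
  {J7} + {H6, N8, U6, Q4}: 64 + 88 = 152
  {H6, J7} + {N8, U6, Q4}: 64 + 86 = 150
  {N8} + {H6, J7, U6, Q4}: 78 + 64 = 142
  {H6, N8} + {J7, U6, Q4}: 82 + 64 = 146
  {J7, N8} + {H6, U6, Q4}: 86 + 63 = 149
  … (15 splits in total)
  {U6} + {H6, J7, N8, Q4}: 20 + 90 = 110  ← best
Best: vehicle 1 DC → U6 → DC = 20; vehicle 2 DC → H6 → N8 → J7 → Q4 → DC = 90; combined 110.

Minimum combined distance: 110 blocks.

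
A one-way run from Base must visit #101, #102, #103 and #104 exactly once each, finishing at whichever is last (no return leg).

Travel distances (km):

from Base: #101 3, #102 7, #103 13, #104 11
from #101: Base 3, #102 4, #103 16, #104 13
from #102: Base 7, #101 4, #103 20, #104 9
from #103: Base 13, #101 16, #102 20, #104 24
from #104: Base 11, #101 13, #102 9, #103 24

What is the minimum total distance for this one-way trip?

Shortest open route: 40 km.

There are 4! = 24 possible orderings.
Base → #101 → #102 → #103 → #104: 3+4+20+24 = 51
Base → #101 → #102 → #104 → #103: 3+4+9+24 = 40
Base → #101 → #103 → #102 → #104: 3+16+20+9 = 48
Base → #101 → #103 → #104 → #102: 3+16+24+9 = 52
Base → #101 → #104 → #102 → #103: 3+13+9+20 = 45
Base → #101 → #104 → #103 → #102: 3+13+24+20 = 60
Base → #102 → #101 → #103 → #104: 7+4+16+24 = 51
Base → #102 → #101 → #104 → #103: 7+4+13+24 = 48
Base → #102 → #103 → #101 → #104: 7+20+16+13 = 56
Base → #102 → #103 → #104 → #101: 7+20+24+13 = 64
Base → #102 → #104 → #101 → #103: 7+9+13+16 = 45
Base → #102 → #104 → #103 → #101: 7+9+24+16 = 56
Base → #103 → #101 → #102 → #104: 13+16+4+9 = 42
Base → #103 → #101 → #104 → #102: 13+16+13+9 = 51
… (10 more)
The minimum is 40.
One shortest path: Base → #101 → #102 → #104 → #103.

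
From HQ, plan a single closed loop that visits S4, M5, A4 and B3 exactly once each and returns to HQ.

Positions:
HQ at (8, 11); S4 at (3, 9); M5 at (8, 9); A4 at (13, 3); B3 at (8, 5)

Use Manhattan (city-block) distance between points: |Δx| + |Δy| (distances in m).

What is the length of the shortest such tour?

36 m — the shortest possible round trip.

HQ→S4→M5→A4→B3→HQ: 7+5+11+7+6 = 36
HQ→S4→M5→B3→A4→HQ: 7+5+4+7+13 = 36
HQ→S4→A4→M5→B3→HQ: 7+16+11+4+6 = 44
HQ→S4→A4→B3→M5→HQ: 7+16+7+4+2 = 36
HQ→S4→B3→M5→A4→HQ: 7+9+4+11+13 = 44
HQ→S4→B3→A4→M5→HQ: 7+9+7+11+2 = 36
HQ→M5→S4→A4→B3→HQ: 2+5+16+7+6 = 36
HQ→M5→S4→B3→A4→HQ: 2+5+9+7+13 = 36
HQ→M5→A4→S4→B3→HQ: 2+11+16+9+6 = 44
HQ→M5→B3→S4→A4→HQ: 2+4+9+16+13 = 44
HQ→A4→S4→M5→B3→HQ: 13+16+5+4+6 = 44
HQ→A4→M5→S4→B3→HQ: 13+11+5+9+6 = 44
The minimum is 36.
One optimal route: HQ → S4 → M5 → A4 → B3 → HQ (or its reverse).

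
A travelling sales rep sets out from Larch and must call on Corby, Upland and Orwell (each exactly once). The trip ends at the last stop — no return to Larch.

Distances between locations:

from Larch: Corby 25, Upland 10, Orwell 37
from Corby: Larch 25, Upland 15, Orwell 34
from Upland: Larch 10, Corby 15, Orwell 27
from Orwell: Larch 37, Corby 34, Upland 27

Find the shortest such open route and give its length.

59 — the minimum one-way total.

There are 3! = 6 possible orderings.
Larch - Corby - Upland - Orwell: 25+15+27 = 67
Larch - Corby - Orwell - Upland: 25+34+27 = 86
Larch - Upland - Corby - Orwell: 10+15+34 = 59
Larch - Upland - Orwell - Corby: 10+27+34 = 71
Larch - Orwell - Corby - Upland: 37+34+15 = 86
Larch - Orwell - Upland - Corby: 37+27+15 = 79
The minimum is 59.
One shortest path: Larch → Upland → Corby → Orwell.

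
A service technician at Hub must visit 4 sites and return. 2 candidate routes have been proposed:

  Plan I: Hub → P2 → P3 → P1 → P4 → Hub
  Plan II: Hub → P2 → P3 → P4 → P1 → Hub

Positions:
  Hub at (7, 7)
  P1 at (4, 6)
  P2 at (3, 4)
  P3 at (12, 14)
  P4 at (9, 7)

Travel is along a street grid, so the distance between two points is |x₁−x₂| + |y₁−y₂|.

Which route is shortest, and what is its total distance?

Plan I: 7 + 19 + 16 + 6 + 2 = 50
Plan II: 7 + 19 + 10 + 6 + 4 = 46

46 — Plan II is the shortest.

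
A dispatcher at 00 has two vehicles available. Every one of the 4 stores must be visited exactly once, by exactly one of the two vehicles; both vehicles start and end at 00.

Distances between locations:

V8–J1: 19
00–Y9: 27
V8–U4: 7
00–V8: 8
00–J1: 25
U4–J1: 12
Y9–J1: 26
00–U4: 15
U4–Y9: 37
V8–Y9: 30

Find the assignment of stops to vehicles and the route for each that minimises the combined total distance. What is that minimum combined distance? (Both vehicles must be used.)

There are 2^3 − 1 = 7 ways to divide the 4 stops into two non-empty groups. For each, the best each vehicle can do is its own shortest tour through its group:
  {V8} + {U4, Y9, J1}: 16 + 80 = 96
  {U4} + {V8, Y9, J1}: 30 + 80 = 110
  {V8, U4} + {Y9, J1}: 30 + 78 = 108
  {Y9} + {V8, U4, J1}: 54 + 52 = 106
  {V8, Y9} + {U4, J1}: 65 + 52 = 117
  {U4, Y9} + {V8, J1}: 79 + 52 = 131
  … (7 splits in total)
Best: vehicle 1 00 → V8 → 00 = 16; vehicle 2 00 → U4 → J1 → Y9 → 00 = 80; combined 96.

Minimum combined distance: 96.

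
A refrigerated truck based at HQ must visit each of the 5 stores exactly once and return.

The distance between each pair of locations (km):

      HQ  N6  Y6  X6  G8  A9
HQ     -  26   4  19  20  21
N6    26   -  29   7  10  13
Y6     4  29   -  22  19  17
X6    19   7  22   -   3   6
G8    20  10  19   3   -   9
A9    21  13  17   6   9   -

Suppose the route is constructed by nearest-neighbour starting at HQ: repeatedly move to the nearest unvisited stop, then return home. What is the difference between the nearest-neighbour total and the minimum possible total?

2 km longer than the optimal tour.

From HQ: Y6=4, X6=19, G8=20, A9=21, N6=26 → choose Y6 (4).
From Y6: A9=17, G8=19, X6=22, N6=29 → choose A9 (17).
From A9: X6=6, G8=9, N6=13 → choose X6 (6).
From X6: G8=3, N6=7 → choose G8 (3).
From G8: N6=10 → choose N6 (10).
NN route HQ → Y6 → A9 → X6 → G8 → N6 → HQ costs 66.
Optimal: HQ → Y6 → A9 → N6 → X6 → G8 → HQ costs 64 (by enumerating all 60 distinct tours).
Excess = 66 − 64 = 2.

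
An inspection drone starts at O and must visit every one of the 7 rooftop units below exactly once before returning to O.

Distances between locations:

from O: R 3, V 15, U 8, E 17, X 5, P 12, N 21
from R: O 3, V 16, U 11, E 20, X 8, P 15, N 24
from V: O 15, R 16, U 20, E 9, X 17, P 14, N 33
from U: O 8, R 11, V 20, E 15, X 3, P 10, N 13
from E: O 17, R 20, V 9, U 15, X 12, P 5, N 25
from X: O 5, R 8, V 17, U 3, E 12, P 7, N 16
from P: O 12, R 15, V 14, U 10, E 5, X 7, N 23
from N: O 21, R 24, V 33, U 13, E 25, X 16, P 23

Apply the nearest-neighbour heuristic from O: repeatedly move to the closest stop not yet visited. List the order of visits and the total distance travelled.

Total distance 92 via the nearest-neighbour route O → R → X → U → P → E → V → N → O.

At O the remaining stops are R 3, X 5, U 8, P 12, V 15, E 17, N 21; go to R.
At R the remaining stops are X 8, U 11, P 15, V 16, E 20, N 24; go to X.
At X the remaining stops are U 3, P 7, E 12, N 16, V 17; go to U.
At U the remaining stops are P 10, N 13, E 15, V 20; go to P.
At P the remaining stops are E 5, V 14, N 23; go to E.
At E the remaining stops are V 9, N 25; go to V.
At V the remaining stops are N 33; go to N.
Return N→O: 21.
Total = 3 + 8 + 3 + 10 + 5 + 9 + 33 + 21 = 92.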